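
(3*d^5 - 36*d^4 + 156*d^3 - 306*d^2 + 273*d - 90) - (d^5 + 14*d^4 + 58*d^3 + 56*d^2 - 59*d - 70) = 2*d^5 - 50*d^4 + 98*d^3 - 362*d^2 + 332*d - 20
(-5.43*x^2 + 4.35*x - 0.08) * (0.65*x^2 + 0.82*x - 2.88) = -3.5295*x^4 - 1.6251*x^3 + 19.1534*x^2 - 12.5936*x + 0.2304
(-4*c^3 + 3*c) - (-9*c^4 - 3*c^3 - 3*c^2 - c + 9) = 9*c^4 - c^3 + 3*c^2 + 4*c - 9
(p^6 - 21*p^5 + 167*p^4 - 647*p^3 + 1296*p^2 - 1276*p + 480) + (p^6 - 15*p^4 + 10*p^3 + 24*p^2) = 2*p^6 - 21*p^5 + 152*p^4 - 637*p^3 + 1320*p^2 - 1276*p + 480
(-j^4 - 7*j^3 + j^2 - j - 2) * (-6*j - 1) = 6*j^5 + 43*j^4 + j^3 + 5*j^2 + 13*j + 2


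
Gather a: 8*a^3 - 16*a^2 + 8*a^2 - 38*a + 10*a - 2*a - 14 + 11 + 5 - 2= 8*a^3 - 8*a^2 - 30*a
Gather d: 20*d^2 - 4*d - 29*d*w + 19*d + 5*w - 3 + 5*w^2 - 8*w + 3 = 20*d^2 + d*(15 - 29*w) + 5*w^2 - 3*w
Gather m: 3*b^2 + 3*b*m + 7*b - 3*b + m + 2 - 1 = 3*b^2 + 4*b + m*(3*b + 1) + 1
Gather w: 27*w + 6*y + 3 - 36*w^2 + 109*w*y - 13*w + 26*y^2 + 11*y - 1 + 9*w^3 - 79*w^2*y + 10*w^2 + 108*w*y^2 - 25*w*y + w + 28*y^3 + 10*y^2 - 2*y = 9*w^3 + w^2*(-79*y - 26) + w*(108*y^2 + 84*y + 15) + 28*y^3 + 36*y^2 + 15*y + 2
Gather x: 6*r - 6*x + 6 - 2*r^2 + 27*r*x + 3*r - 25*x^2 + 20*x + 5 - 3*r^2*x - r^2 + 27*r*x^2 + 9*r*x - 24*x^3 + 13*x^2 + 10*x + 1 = -3*r^2 + 9*r - 24*x^3 + x^2*(27*r - 12) + x*(-3*r^2 + 36*r + 24) + 12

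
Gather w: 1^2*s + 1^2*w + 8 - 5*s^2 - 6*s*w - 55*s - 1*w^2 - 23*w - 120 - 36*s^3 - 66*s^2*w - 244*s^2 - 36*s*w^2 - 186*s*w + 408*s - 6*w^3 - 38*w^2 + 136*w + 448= -36*s^3 - 249*s^2 + 354*s - 6*w^3 + w^2*(-36*s - 39) + w*(-66*s^2 - 192*s + 114) + 336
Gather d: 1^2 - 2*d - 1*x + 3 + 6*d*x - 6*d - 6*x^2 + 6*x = d*(6*x - 8) - 6*x^2 + 5*x + 4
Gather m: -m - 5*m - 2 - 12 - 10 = -6*m - 24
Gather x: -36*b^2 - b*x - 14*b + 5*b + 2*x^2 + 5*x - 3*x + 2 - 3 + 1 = -36*b^2 - 9*b + 2*x^2 + x*(2 - b)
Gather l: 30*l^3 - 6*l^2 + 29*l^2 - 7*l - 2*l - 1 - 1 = 30*l^3 + 23*l^2 - 9*l - 2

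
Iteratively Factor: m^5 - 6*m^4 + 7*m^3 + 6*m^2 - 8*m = (m + 1)*(m^4 - 7*m^3 + 14*m^2 - 8*m) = (m - 2)*(m + 1)*(m^3 - 5*m^2 + 4*m) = m*(m - 2)*(m + 1)*(m^2 - 5*m + 4) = m*(m - 2)*(m - 1)*(m + 1)*(m - 4)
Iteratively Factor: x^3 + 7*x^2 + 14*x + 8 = (x + 4)*(x^2 + 3*x + 2) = (x + 2)*(x + 4)*(x + 1)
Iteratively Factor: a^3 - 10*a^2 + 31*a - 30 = (a - 5)*(a^2 - 5*a + 6) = (a - 5)*(a - 2)*(a - 3)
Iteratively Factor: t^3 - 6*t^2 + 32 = (t + 2)*(t^2 - 8*t + 16) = (t - 4)*(t + 2)*(t - 4)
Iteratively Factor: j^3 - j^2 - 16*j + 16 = (j + 4)*(j^2 - 5*j + 4) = (j - 4)*(j + 4)*(j - 1)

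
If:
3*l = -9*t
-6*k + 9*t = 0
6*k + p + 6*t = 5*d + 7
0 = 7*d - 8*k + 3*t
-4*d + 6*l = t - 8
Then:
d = 72/169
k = 84/169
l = -168/169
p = 703/169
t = 56/169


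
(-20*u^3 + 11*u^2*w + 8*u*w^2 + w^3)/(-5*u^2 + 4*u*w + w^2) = 4*u + w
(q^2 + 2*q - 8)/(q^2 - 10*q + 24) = (q^2 + 2*q - 8)/(q^2 - 10*q + 24)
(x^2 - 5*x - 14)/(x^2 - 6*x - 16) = (x - 7)/(x - 8)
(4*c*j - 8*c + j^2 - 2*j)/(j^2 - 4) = (4*c + j)/(j + 2)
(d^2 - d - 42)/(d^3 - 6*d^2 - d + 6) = (d^2 - d - 42)/(d^3 - 6*d^2 - d + 6)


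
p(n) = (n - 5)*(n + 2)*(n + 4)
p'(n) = (n - 5)*(n + 2) + (n - 5)*(n + 4) + (n + 2)*(n + 4)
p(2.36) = -73.21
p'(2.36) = -0.57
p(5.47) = 33.25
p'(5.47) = 78.70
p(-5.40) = -49.50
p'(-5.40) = 54.68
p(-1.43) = -9.42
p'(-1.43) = -18.73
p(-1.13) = -15.31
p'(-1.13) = -20.43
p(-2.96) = 7.95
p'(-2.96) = -1.64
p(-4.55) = -13.39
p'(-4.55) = 31.01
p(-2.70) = 7.01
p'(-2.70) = -5.53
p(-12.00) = -1360.00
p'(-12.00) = 386.00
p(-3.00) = 8.00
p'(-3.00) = -1.00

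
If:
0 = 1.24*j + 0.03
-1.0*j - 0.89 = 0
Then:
No Solution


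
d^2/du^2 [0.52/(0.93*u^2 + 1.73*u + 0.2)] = (-0.899496*u^2 - 1.673256*u + 0.52*(1.86*u + 1.73)*(3.72*u + 3.46) - 0.19344)/(0.93*u^2 + 1.73*u + 0.2)^3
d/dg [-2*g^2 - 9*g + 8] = -4*g - 9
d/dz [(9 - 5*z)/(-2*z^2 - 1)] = (-10*z^2 + 36*z + 5)/(4*z^4 + 4*z^2 + 1)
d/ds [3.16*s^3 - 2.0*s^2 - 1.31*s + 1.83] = 9.48*s^2 - 4.0*s - 1.31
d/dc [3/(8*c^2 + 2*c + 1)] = 6*(-8*c - 1)/(8*c^2 + 2*c + 1)^2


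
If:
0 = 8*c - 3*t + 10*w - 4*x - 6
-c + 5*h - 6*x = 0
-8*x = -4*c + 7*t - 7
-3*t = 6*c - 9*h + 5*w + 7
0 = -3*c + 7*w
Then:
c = 16387/17862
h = 29477/17862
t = 379/2977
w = 2341/5954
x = 21833/17862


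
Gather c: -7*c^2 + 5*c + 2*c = -7*c^2 + 7*c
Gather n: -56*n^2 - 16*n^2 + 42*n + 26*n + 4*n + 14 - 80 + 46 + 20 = -72*n^2 + 72*n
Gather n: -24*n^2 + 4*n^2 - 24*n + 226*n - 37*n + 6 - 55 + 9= -20*n^2 + 165*n - 40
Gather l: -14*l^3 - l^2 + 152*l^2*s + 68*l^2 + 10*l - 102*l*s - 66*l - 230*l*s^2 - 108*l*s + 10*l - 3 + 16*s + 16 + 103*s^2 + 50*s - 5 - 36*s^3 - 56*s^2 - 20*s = -14*l^3 + l^2*(152*s + 67) + l*(-230*s^2 - 210*s - 46) - 36*s^3 + 47*s^2 + 46*s + 8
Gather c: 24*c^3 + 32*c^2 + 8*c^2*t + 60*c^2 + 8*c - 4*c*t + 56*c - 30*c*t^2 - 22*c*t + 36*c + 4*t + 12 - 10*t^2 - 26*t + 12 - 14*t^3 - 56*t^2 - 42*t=24*c^3 + c^2*(8*t + 92) + c*(-30*t^2 - 26*t + 100) - 14*t^3 - 66*t^2 - 64*t + 24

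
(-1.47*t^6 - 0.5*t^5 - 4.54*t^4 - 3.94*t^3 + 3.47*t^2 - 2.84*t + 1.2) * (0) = 0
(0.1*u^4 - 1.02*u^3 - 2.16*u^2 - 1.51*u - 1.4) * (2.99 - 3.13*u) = -0.313*u^5 + 3.4916*u^4 + 3.711*u^3 - 1.7321*u^2 - 0.1329*u - 4.186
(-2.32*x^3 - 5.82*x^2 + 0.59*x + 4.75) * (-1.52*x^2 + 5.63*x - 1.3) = 3.5264*x^5 - 4.2152*x^4 - 30.6474*x^3 + 3.6677*x^2 + 25.9755*x - 6.175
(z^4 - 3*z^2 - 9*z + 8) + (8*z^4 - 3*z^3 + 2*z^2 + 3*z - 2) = 9*z^4 - 3*z^3 - z^2 - 6*z + 6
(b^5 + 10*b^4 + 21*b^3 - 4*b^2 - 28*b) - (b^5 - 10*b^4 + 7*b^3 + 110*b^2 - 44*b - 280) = 20*b^4 + 14*b^3 - 114*b^2 + 16*b + 280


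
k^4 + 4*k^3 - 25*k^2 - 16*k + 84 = (k - 3)*(k - 2)*(k + 2)*(k + 7)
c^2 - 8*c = c*(c - 8)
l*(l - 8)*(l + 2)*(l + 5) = l^4 - l^3 - 46*l^2 - 80*l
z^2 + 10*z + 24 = (z + 4)*(z + 6)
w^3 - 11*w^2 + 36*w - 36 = (w - 6)*(w - 3)*(w - 2)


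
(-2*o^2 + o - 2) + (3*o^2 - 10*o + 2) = o^2 - 9*o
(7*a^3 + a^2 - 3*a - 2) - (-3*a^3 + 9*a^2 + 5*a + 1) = 10*a^3 - 8*a^2 - 8*a - 3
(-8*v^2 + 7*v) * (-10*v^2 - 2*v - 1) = 80*v^4 - 54*v^3 - 6*v^2 - 7*v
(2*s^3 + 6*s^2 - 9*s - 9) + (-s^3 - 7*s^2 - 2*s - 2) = s^3 - s^2 - 11*s - 11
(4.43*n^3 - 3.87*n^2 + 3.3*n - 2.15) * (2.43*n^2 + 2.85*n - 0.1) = 10.7649*n^5 + 3.2214*n^4 - 3.4535*n^3 + 4.5675*n^2 - 6.4575*n + 0.215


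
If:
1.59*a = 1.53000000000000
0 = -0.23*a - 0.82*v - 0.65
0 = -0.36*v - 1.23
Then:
No Solution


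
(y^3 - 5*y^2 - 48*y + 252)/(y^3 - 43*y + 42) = (y - 6)/(y - 1)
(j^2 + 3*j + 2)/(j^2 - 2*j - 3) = (j + 2)/(j - 3)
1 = 1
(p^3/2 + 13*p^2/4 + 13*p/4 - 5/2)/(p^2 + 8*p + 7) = (2*p^3 + 13*p^2 + 13*p - 10)/(4*(p^2 + 8*p + 7))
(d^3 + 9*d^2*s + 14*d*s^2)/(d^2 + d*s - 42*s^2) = d*(-d - 2*s)/(-d + 6*s)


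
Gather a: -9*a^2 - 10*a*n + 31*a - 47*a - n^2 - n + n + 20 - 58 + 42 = -9*a^2 + a*(-10*n - 16) - n^2 + 4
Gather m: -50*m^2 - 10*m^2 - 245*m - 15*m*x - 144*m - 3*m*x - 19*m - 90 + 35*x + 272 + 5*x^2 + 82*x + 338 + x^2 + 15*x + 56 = -60*m^2 + m*(-18*x - 408) + 6*x^2 + 132*x + 576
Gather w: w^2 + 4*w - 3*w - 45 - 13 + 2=w^2 + w - 56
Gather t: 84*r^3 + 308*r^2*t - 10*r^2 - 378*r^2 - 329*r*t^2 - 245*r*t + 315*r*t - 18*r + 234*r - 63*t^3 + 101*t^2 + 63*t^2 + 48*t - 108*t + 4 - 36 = 84*r^3 - 388*r^2 + 216*r - 63*t^3 + t^2*(164 - 329*r) + t*(308*r^2 + 70*r - 60) - 32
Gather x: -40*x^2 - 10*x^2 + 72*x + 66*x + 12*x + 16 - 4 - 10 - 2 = -50*x^2 + 150*x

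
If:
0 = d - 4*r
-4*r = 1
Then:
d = -1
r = -1/4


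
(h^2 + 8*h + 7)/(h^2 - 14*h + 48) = (h^2 + 8*h + 7)/(h^2 - 14*h + 48)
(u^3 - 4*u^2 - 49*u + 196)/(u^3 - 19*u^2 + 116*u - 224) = (u + 7)/(u - 8)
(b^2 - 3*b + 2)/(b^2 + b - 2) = (b - 2)/(b + 2)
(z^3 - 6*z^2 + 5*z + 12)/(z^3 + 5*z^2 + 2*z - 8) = (z^3 - 6*z^2 + 5*z + 12)/(z^3 + 5*z^2 + 2*z - 8)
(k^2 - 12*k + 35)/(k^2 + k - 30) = (k - 7)/(k + 6)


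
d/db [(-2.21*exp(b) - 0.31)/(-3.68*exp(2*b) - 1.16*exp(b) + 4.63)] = (-(2.21*exp(b) + 0.31)*(7.36*exp(b) + 1.16) + 8.1328*exp(2*b) + 2.5636*exp(b) - 10.2323)*exp(b)/(3.68*exp(2*b) + 1.16*exp(b) - 4.63)^2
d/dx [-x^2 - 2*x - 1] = -2*x - 2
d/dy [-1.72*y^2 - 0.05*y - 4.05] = -3.44*y - 0.05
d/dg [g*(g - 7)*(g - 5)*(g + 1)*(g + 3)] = 5*g^4 - 32*g^3 - 30*g^2 + 208*g + 105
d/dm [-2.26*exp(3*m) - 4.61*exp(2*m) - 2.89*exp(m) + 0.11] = (-6.78*exp(2*m) - 9.22*exp(m) - 2.89)*exp(m)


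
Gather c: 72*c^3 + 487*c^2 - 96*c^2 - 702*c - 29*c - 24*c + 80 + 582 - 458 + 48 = 72*c^3 + 391*c^2 - 755*c + 252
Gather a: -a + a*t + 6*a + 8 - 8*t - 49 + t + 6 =a*(t + 5) - 7*t - 35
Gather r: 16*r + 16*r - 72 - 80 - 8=32*r - 160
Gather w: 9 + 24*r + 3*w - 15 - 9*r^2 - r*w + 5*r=-9*r^2 + 29*r + w*(3 - r) - 6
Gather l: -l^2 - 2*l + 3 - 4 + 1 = -l^2 - 2*l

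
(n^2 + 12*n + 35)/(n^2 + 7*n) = (n + 5)/n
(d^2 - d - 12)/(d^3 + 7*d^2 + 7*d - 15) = (d - 4)/(d^2 + 4*d - 5)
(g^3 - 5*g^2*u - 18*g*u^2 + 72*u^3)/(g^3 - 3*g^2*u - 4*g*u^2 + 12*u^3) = (-g^2 + 2*g*u + 24*u^2)/(-g^2 + 4*u^2)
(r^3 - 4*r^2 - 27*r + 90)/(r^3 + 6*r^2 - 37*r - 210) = (r - 3)/(r + 7)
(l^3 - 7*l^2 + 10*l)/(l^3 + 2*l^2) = (l^2 - 7*l + 10)/(l*(l + 2))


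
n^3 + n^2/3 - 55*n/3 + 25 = (n - 3)*(n - 5/3)*(n + 5)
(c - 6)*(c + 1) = c^2 - 5*c - 6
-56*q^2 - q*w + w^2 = (-8*q + w)*(7*q + w)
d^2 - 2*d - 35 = (d - 7)*(d + 5)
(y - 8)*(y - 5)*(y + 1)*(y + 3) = y^4 - 9*y^3 - 9*y^2 + 121*y + 120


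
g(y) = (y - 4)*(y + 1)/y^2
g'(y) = (y - 4)/y^2 + (y + 1)/y^2 - 2*(y - 4)*(y + 1)/y^3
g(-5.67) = 1.40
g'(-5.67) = 0.05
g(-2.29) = 1.55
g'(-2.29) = -0.09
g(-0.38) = -18.81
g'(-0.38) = -125.02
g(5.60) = 0.34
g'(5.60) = 0.14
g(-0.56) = -6.40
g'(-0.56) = -35.99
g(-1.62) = 1.33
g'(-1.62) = -0.74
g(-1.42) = 1.13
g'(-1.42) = -1.31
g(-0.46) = -11.38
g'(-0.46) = -68.01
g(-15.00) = 1.18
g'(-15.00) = 0.01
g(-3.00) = 1.56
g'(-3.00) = 0.04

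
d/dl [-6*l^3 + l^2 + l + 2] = -18*l^2 + 2*l + 1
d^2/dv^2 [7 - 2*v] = 0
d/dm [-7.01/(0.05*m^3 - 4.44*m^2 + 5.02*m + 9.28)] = (1.0515*m^2 - 62.2488*m + 35.1902)/(0.05*m^3 - 4.44*m^2 + 5.02*m + 9.28)^2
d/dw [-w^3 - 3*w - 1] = -3*w^2 - 3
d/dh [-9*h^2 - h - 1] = -18*h - 1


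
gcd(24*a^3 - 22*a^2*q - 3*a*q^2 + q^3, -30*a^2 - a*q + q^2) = -6*a + q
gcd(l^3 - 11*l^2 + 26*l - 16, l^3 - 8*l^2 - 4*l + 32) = l^2 - 10*l + 16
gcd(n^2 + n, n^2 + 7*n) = n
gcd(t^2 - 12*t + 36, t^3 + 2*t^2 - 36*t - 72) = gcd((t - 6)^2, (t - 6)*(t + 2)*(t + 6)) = t - 6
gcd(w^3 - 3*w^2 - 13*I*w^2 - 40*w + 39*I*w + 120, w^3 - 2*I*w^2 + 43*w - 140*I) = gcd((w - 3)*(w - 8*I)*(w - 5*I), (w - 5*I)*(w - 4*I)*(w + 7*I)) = w - 5*I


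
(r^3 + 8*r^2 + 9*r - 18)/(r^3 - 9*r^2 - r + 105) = (r^2 + 5*r - 6)/(r^2 - 12*r + 35)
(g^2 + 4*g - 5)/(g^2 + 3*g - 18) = (g^2 + 4*g - 5)/(g^2 + 3*g - 18)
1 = 1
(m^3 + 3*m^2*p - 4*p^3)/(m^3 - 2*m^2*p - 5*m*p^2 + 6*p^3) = (-m - 2*p)/(-m + 3*p)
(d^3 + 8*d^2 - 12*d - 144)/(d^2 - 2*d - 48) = (d^2 + 2*d - 24)/(d - 8)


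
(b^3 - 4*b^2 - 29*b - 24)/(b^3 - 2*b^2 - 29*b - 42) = (b^2 - 7*b - 8)/(b^2 - 5*b - 14)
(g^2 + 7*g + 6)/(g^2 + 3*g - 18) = (g + 1)/(g - 3)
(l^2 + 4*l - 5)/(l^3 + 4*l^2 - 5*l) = 1/l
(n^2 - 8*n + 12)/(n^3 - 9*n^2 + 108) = (n - 2)/(n^2 - 3*n - 18)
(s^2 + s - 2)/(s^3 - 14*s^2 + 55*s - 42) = (s + 2)/(s^2 - 13*s + 42)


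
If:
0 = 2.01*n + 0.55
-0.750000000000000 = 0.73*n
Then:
No Solution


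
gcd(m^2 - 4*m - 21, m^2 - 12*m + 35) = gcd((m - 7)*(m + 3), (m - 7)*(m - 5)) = m - 7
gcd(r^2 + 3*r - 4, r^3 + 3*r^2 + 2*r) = 1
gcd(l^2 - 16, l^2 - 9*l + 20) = l - 4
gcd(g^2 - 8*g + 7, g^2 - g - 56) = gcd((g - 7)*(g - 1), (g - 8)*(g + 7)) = 1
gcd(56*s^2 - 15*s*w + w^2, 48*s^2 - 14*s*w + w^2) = 8*s - w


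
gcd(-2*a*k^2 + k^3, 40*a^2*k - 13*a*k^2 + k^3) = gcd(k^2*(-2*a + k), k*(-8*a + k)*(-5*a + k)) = k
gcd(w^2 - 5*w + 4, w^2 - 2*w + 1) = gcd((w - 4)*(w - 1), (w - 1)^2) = w - 1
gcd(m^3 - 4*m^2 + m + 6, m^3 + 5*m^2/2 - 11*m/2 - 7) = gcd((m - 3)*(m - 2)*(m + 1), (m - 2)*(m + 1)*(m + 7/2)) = m^2 - m - 2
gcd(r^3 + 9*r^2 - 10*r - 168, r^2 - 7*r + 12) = r - 4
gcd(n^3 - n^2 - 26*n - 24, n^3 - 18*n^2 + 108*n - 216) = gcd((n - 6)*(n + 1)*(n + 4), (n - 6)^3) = n - 6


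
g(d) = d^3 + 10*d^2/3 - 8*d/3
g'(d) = 3*d^2 + 20*d/3 - 8/3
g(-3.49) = 7.40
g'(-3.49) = 10.61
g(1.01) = 1.74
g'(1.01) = 7.13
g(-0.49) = 1.99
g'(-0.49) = -5.21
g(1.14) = 2.77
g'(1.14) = 8.83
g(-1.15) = 5.95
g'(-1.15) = -6.37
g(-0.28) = 0.99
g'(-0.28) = -4.30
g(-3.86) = 2.45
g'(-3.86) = 16.30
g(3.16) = 56.41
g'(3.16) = 48.36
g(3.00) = 49.00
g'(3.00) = 44.33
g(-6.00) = -80.00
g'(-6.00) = 65.33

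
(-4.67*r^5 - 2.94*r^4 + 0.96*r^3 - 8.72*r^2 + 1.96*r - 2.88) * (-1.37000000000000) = 6.3979*r^5 + 4.0278*r^4 - 1.3152*r^3 + 11.9464*r^2 - 2.6852*r + 3.9456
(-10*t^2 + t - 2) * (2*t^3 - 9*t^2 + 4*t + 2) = -20*t^5 + 92*t^4 - 53*t^3 + 2*t^2 - 6*t - 4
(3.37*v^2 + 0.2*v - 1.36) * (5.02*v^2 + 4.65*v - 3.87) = 16.9174*v^4 + 16.6745*v^3 - 18.9391*v^2 - 7.098*v + 5.2632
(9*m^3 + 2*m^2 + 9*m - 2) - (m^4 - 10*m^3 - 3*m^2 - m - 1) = -m^4 + 19*m^3 + 5*m^2 + 10*m - 1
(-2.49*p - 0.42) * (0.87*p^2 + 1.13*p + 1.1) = -2.1663*p^3 - 3.1791*p^2 - 3.2136*p - 0.462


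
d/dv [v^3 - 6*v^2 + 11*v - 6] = 3*v^2 - 12*v + 11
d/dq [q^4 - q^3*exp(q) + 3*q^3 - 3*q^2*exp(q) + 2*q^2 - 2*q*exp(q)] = -q^3*exp(q) + 4*q^3 - 6*q^2*exp(q) + 9*q^2 - 8*q*exp(q) + 4*q - 2*exp(q)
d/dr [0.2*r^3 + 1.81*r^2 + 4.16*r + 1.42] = 0.6*r^2 + 3.62*r + 4.16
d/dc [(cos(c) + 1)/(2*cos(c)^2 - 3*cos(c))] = (4*cos(c) + cos(2*c) - 2)*sin(c)/((2*cos(c) - 3)^2*cos(c)^2)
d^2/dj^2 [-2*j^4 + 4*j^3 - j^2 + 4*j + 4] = -24*j^2 + 24*j - 2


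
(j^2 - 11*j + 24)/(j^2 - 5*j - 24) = (j - 3)/(j + 3)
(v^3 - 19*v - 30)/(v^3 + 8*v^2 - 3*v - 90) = (v^3 - 19*v - 30)/(v^3 + 8*v^2 - 3*v - 90)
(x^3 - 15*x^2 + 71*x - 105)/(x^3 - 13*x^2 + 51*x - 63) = (x - 5)/(x - 3)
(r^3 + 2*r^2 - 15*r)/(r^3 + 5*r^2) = (r - 3)/r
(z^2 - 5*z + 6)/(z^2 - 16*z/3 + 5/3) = 3*(z^2 - 5*z + 6)/(3*z^2 - 16*z + 5)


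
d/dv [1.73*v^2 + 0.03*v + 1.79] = 3.46*v + 0.03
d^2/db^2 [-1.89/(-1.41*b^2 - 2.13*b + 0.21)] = (-7.515018*b^2 - 11.352474*b + 1.89*(2.82*b + 2.13)*(5.64*b + 4.26) + 1.119258)/(1.41*b^2 + 2.13*b - 0.21)^3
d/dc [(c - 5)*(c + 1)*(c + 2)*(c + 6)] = 4*c^3 + 12*c^2 - 50*c - 88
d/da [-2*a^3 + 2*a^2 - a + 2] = -6*a^2 + 4*a - 1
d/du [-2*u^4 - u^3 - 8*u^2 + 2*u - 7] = -8*u^3 - 3*u^2 - 16*u + 2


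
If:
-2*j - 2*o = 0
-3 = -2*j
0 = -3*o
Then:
No Solution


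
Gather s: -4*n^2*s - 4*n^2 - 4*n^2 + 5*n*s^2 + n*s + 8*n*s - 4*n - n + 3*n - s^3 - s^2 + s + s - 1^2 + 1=-8*n^2 - 2*n - s^3 + s^2*(5*n - 1) + s*(-4*n^2 + 9*n + 2)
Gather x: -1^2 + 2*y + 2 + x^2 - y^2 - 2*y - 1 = x^2 - y^2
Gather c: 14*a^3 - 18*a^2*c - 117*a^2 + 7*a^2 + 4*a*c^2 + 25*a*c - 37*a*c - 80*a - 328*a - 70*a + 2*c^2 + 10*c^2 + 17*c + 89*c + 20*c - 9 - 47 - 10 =14*a^3 - 110*a^2 - 478*a + c^2*(4*a + 12) + c*(-18*a^2 - 12*a + 126) - 66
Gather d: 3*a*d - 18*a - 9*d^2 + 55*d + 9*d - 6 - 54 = -18*a - 9*d^2 + d*(3*a + 64) - 60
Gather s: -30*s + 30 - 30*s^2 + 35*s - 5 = -30*s^2 + 5*s + 25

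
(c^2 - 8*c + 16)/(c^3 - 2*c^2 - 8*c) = (c - 4)/(c*(c + 2))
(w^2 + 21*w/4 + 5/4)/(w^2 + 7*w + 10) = (w + 1/4)/(w + 2)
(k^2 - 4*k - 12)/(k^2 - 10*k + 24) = (k + 2)/(k - 4)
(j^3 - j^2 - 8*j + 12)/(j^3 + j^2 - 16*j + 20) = (j + 3)/(j + 5)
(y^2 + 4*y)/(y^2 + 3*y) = (y + 4)/(y + 3)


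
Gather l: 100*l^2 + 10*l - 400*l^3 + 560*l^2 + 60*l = -400*l^3 + 660*l^2 + 70*l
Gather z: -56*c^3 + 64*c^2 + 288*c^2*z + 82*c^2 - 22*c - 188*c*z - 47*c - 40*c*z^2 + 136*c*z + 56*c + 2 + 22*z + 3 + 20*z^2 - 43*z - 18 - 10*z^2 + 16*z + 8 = -56*c^3 + 146*c^2 - 13*c + z^2*(10 - 40*c) + z*(288*c^2 - 52*c - 5) - 5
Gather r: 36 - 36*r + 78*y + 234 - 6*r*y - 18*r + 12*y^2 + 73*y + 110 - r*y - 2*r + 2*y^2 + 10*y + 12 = r*(-7*y - 56) + 14*y^2 + 161*y + 392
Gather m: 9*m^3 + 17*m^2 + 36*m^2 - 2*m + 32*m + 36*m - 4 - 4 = 9*m^3 + 53*m^2 + 66*m - 8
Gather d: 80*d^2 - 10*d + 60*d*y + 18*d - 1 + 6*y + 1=80*d^2 + d*(60*y + 8) + 6*y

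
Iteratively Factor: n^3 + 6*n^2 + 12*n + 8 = (n + 2)*(n^2 + 4*n + 4) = (n + 2)^2*(n + 2)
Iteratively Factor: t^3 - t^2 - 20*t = (t + 4)*(t^2 - 5*t) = t*(t + 4)*(t - 5)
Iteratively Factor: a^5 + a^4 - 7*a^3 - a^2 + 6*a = (a - 1)*(a^4 + 2*a^3 - 5*a^2 - 6*a) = (a - 1)*(a + 3)*(a^3 - a^2 - 2*a) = a*(a - 1)*(a + 3)*(a^2 - a - 2) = a*(a - 1)*(a + 1)*(a + 3)*(a - 2)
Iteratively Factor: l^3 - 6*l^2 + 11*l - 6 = (l - 1)*(l^2 - 5*l + 6) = (l - 3)*(l - 1)*(l - 2)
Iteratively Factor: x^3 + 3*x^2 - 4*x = (x - 1)*(x^2 + 4*x) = (x - 1)*(x + 4)*(x)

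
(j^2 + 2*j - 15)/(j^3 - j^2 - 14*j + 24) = (j + 5)/(j^2 + 2*j - 8)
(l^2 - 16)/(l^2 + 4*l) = (l - 4)/l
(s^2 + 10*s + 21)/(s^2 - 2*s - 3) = (s^2 + 10*s + 21)/(s^2 - 2*s - 3)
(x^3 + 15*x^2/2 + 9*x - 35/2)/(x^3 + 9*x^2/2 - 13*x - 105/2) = (2*x^2 + 5*x - 7)/(2*x^2 - x - 21)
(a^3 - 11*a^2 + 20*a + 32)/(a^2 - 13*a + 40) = (a^2 - 3*a - 4)/(a - 5)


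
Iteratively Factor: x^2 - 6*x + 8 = (x - 2)*(x - 4)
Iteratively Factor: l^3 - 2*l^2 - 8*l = (l)*(l^2 - 2*l - 8) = l*(l + 2)*(l - 4)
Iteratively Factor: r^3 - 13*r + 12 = (r - 1)*(r^2 + r - 12) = (r - 3)*(r - 1)*(r + 4)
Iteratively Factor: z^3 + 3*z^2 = (z + 3)*(z^2) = z*(z + 3)*(z)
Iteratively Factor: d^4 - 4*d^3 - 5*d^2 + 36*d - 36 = (d + 3)*(d^3 - 7*d^2 + 16*d - 12) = (d - 2)*(d + 3)*(d^2 - 5*d + 6) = (d - 3)*(d - 2)*(d + 3)*(d - 2)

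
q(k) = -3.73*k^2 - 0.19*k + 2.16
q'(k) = -7.46*k - 0.19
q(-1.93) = -11.37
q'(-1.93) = 14.21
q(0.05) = 2.14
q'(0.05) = -0.56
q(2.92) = -30.20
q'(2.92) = -21.97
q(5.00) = -92.04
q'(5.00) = -37.49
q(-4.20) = -62.84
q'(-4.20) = 31.14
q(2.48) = -21.25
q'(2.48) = -18.69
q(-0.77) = 0.09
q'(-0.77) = 5.55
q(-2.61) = -22.75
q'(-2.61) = 19.28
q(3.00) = -31.98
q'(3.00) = -22.57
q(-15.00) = -834.24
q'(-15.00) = 111.71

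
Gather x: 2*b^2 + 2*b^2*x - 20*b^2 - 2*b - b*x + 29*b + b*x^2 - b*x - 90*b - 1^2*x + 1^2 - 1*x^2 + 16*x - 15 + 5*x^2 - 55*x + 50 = -18*b^2 - 63*b + x^2*(b + 4) + x*(2*b^2 - 2*b - 40) + 36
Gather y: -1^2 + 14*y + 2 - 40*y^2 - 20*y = -40*y^2 - 6*y + 1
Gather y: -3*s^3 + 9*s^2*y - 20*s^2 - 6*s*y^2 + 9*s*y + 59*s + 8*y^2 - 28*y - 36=-3*s^3 - 20*s^2 + 59*s + y^2*(8 - 6*s) + y*(9*s^2 + 9*s - 28) - 36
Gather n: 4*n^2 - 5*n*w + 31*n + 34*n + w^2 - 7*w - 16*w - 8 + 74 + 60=4*n^2 + n*(65 - 5*w) + w^2 - 23*w + 126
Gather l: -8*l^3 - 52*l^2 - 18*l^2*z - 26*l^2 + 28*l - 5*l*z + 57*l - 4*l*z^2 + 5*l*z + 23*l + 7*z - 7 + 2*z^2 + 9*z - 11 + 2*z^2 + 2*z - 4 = -8*l^3 + l^2*(-18*z - 78) + l*(108 - 4*z^2) + 4*z^2 + 18*z - 22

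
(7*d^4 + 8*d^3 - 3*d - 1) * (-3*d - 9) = -21*d^5 - 87*d^4 - 72*d^3 + 9*d^2 + 30*d + 9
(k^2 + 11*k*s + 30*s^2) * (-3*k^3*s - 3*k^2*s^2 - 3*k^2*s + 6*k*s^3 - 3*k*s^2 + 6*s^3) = -3*k^5*s - 36*k^4*s^2 - 3*k^4*s - 117*k^3*s^3 - 36*k^3*s^2 - 24*k^2*s^4 - 117*k^2*s^3 + 180*k*s^5 - 24*k*s^4 + 180*s^5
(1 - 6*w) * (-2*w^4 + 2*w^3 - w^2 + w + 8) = 12*w^5 - 14*w^4 + 8*w^3 - 7*w^2 - 47*w + 8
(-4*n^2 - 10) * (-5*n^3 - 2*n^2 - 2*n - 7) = 20*n^5 + 8*n^4 + 58*n^3 + 48*n^2 + 20*n + 70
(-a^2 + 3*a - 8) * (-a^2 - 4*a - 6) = a^4 + a^3 + 2*a^2 + 14*a + 48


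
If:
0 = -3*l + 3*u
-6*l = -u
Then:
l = 0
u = 0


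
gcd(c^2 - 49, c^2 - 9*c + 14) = c - 7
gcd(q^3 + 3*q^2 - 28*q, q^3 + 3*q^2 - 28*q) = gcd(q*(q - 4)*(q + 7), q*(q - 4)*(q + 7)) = q^3 + 3*q^2 - 28*q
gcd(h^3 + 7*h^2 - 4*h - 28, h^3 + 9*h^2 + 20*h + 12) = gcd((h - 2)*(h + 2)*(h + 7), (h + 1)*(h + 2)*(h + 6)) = h + 2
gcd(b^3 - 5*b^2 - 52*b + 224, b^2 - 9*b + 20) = b - 4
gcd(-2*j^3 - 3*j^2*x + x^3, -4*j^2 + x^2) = -2*j + x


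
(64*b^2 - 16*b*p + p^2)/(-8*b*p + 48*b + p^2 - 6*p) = (-8*b + p)/(p - 6)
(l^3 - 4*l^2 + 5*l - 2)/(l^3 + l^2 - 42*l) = (l^3 - 4*l^2 + 5*l - 2)/(l*(l^2 + l - 42))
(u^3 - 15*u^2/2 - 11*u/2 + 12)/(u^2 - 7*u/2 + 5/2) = (2*u^2 - 13*u - 24)/(2*u - 5)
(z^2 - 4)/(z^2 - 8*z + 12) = (z + 2)/(z - 6)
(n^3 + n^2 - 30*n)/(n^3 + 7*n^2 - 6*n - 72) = n*(n - 5)/(n^2 + n - 12)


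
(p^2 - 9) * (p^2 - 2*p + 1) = p^4 - 2*p^3 - 8*p^2 + 18*p - 9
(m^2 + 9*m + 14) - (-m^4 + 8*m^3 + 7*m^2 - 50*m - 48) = m^4 - 8*m^3 - 6*m^2 + 59*m + 62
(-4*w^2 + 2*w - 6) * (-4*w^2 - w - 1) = 16*w^4 - 4*w^3 + 26*w^2 + 4*w + 6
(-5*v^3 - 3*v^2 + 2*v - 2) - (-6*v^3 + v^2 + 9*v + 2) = v^3 - 4*v^2 - 7*v - 4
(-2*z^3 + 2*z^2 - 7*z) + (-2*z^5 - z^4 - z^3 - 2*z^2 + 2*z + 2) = -2*z^5 - z^4 - 3*z^3 - 5*z + 2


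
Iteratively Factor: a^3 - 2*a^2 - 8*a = (a + 2)*(a^2 - 4*a) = (a - 4)*(a + 2)*(a)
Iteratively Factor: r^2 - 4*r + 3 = (r - 3)*(r - 1)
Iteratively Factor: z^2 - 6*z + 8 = (z - 4)*(z - 2)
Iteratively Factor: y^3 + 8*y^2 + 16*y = (y)*(y^2 + 8*y + 16) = y*(y + 4)*(y + 4)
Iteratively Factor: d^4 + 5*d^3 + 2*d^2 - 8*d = (d + 4)*(d^3 + d^2 - 2*d) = (d + 2)*(d + 4)*(d^2 - d) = (d - 1)*(d + 2)*(d + 4)*(d)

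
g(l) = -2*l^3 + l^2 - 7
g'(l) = -6*l^2 + 2*l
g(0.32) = -6.96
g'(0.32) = 0.03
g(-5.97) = 454.19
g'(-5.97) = -225.79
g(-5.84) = 425.46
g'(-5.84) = -216.31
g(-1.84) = 8.84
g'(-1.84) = -23.99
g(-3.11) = 62.83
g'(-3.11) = -64.25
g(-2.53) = 31.79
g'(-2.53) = -43.47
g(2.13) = -21.79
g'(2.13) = -22.96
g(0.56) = -7.04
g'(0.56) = -0.76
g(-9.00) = 1532.00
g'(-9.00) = -504.00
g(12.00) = -3319.00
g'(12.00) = -840.00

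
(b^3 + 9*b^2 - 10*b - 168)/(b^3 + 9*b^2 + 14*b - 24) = (b^2 + 3*b - 28)/(b^2 + 3*b - 4)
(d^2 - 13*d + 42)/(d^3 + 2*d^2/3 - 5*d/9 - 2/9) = 9*(d^2 - 13*d + 42)/(9*d^3 + 6*d^2 - 5*d - 2)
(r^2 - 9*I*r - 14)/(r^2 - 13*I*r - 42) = (r - 2*I)/(r - 6*I)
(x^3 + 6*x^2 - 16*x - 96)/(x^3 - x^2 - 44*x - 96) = (x^2 + 2*x - 24)/(x^2 - 5*x - 24)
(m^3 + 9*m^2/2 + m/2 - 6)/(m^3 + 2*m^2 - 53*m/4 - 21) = 2*(m - 1)/(2*m - 7)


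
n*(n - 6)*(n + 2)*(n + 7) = n^4 + 3*n^3 - 40*n^2 - 84*n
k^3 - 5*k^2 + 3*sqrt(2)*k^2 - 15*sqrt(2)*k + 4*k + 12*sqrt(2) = (k - 4)*(k - 1)*(k + 3*sqrt(2))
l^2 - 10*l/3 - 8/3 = (l - 4)*(l + 2/3)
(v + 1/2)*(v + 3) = v^2 + 7*v/2 + 3/2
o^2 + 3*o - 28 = (o - 4)*(o + 7)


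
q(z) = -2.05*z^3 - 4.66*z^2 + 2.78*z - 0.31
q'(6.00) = -274.54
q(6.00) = -594.19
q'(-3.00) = -24.61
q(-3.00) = 4.76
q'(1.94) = -38.45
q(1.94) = -27.42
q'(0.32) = -0.83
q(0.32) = 0.04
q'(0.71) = -6.94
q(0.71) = -1.42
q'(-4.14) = -64.04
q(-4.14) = 53.77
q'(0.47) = -2.96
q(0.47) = -0.25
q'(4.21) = -145.46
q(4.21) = -224.17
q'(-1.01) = 5.92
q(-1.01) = -5.76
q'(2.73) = -68.50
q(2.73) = -69.16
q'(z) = -6.15*z^2 - 9.32*z + 2.78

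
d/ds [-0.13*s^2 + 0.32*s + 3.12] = 0.32 - 0.26*s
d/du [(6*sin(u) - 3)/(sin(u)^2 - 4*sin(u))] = 6*(sin(u) + cos(u)^2 - 3)*cos(u)/((sin(u) - 4)^2*sin(u)^2)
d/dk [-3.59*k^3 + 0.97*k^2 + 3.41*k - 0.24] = -10.77*k^2 + 1.94*k + 3.41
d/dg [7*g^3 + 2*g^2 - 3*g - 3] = 21*g^2 + 4*g - 3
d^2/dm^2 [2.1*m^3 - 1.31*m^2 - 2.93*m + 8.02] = 12.6*m - 2.62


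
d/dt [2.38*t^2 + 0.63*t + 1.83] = 4.76*t + 0.63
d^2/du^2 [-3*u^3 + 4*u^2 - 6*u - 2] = 8 - 18*u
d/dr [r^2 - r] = 2*r - 1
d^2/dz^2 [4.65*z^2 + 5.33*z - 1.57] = 9.30000000000000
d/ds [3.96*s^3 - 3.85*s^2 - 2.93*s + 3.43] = 11.88*s^2 - 7.7*s - 2.93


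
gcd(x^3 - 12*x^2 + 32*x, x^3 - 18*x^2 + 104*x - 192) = x^2 - 12*x + 32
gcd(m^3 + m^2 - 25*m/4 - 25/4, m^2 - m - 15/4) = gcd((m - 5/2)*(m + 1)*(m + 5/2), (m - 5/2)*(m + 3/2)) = m - 5/2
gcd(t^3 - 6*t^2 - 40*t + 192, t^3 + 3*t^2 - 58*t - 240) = t^2 - 2*t - 48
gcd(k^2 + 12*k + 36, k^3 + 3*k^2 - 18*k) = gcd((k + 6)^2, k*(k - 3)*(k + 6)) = k + 6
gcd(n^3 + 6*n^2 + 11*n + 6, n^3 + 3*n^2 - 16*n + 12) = 1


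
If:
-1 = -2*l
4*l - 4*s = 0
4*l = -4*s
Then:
No Solution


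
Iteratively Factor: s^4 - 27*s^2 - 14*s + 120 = (s + 3)*(s^3 - 3*s^2 - 18*s + 40) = (s - 5)*(s + 3)*(s^2 + 2*s - 8) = (s - 5)*(s - 2)*(s + 3)*(s + 4)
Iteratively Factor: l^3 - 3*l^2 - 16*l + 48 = (l - 3)*(l^2 - 16) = (l - 3)*(l + 4)*(l - 4)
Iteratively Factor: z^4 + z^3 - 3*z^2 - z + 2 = (z + 2)*(z^3 - z^2 - z + 1) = (z - 1)*(z + 2)*(z^2 - 1) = (z - 1)*(z + 1)*(z + 2)*(z - 1)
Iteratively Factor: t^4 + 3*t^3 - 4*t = (t)*(t^3 + 3*t^2 - 4) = t*(t + 2)*(t^2 + t - 2) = t*(t - 1)*(t + 2)*(t + 2)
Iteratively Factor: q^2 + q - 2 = (q - 1)*(q + 2)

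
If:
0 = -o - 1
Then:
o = -1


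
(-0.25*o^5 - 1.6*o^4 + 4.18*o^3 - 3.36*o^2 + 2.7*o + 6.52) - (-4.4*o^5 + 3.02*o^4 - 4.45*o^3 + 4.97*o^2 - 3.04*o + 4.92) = 4.15*o^5 - 4.62*o^4 + 8.63*o^3 - 8.33*o^2 + 5.74*o + 1.6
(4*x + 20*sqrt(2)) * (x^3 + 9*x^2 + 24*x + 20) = 4*x^4 + 20*sqrt(2)*x^3 + 36*x^3 + 96*x^2 + 180*sqrt(2)*x^2 + 80*x + 480*sqrt(2)*x + 400*sqrt(2)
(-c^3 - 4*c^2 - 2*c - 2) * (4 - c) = c^4 - 14*c^2 - 6*c - 8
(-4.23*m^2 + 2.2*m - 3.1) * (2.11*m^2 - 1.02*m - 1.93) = -8.9253*m^4 + 8.9566*m^3 - 0.6211*m^2 - 1.084*m + 5.983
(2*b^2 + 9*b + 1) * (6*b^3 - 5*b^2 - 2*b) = 12*b^5 + 44*b^4 - 43*b^3 - 23*b^2 - 2*b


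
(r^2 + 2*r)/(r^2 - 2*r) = (r + 2)/(r - 2)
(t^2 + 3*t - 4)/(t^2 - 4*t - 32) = (t - 1)/(t - 8)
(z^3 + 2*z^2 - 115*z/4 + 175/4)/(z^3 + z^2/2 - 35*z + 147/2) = (4*z^2 - 20*z + 25)/(2*(2*z^2 - 13*z + 21))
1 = 1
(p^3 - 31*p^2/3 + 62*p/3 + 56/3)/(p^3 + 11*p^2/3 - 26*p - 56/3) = (p - 7)/(p + 7)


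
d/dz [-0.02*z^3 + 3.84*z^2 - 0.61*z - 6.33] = -0.06*z^2 + 7.68*z - 0.61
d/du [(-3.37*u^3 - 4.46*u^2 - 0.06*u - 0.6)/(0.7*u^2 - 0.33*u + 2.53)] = (-2.359*u^4 + 2.2242*u^3 - 24.0645*u^2 - 21.7276*u - 0.3498)/(0.49*u^4 - 0.462*u^3 + 3.6509*u^2 - 1.6698*u + 6.4009)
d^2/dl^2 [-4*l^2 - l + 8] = -8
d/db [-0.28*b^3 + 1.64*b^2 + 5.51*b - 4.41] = -0.84*b^2 + 3.28*b + 5.51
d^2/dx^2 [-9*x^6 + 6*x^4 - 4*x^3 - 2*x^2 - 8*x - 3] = -270*x^4 + 72*x^2 - 24*x - 4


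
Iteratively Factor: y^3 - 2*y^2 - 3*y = (y + 1)*(y^2 - 3*y) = y*(y + 1)*(y - 3)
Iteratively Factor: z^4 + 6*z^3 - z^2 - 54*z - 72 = (z + 3)*(z^3 + 3*z^2 - 10*z - 24) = (z + 3)*(z + 4)*(z^2 - z - 6) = (z - 3)*(z + 3)*(z + 4)*(z + 2)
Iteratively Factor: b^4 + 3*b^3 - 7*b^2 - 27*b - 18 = (b + 3)*(b^3 - 7*b - 6) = (b - 3)*(b + 3)*(b^2 + 3*b + 2) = (b - 3)*(b + 1)*(b + 3)*(b + 2)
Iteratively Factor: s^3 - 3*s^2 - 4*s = (s + 1)*(s^2 - 4*s) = (s - 4)*(s + 1)*(s)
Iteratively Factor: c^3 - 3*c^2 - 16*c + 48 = (c - 4)*(c^2 + c - 12) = (c - 4)*(c + 4)*(c - 3)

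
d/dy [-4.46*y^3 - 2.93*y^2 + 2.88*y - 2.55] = -13.38*y^2 - 5.86*y + 2.88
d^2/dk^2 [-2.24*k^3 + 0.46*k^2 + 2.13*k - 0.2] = 0.92 - 13.44*k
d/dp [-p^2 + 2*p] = 2 - 2*p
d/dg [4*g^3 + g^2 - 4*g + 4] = 12*g^2 + 2*g - 4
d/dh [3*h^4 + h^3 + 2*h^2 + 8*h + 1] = 12*h^3 + 3*h^2 + 4*h + 8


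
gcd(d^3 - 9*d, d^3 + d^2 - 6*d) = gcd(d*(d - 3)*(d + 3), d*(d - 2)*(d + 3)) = d^2 + 3*d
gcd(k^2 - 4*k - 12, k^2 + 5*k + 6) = k + 2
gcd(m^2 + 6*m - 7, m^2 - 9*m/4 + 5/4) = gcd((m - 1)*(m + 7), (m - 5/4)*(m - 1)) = m - 1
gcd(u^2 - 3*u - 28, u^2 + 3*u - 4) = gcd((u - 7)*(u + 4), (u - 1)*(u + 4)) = u + 4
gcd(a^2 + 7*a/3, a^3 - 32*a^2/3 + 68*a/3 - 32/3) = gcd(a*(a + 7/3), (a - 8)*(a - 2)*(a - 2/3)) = 1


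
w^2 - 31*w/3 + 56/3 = (w - 8)*(w - 7/3)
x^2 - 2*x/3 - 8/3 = (x - 2)*(x + 4/3)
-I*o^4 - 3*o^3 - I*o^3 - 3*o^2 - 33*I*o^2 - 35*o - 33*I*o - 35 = (o - 7*I)*(o - I)*(o + 5*I)*(-I*o - I)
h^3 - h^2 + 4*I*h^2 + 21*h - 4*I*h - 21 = (h - 1)*(h - 3*I)*(h + 7*I)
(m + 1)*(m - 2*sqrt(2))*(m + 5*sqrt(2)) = m^3 + m^2 + 3*sqrt(2)*m^2 - 20*m + 3*sqrt(2)*m - 20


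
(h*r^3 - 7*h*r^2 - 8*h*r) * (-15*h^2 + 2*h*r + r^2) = -15*h^3*r^3 + 105*h^3*r^2 + 120*h^3*r + 2*h^2*r^4 - 14*h^2*r^3 - 16*h^2*r^2 + h*r^5 - 7*h*r^4 - 8*h*r^3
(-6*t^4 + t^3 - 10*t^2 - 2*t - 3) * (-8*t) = 48*t^5 - 8*t^4 + 80*t^3 + 16*t^2 + 24*t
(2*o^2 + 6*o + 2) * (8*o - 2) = 16*o^3 + 44*o^2 + 4*o - 4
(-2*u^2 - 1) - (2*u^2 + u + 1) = -4*u^2 - u - 2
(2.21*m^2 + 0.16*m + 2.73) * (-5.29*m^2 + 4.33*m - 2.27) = -11.6909*m^4 + 8.7229*m^3 - 18.7656*m^2 + 11.4577*m - 6.1971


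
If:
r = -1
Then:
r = -1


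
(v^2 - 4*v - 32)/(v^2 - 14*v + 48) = (v + 4)/(v - 6)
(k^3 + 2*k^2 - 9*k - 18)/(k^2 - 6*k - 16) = (k^2 - 9)/(k - 8)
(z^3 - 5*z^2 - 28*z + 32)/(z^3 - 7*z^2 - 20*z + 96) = (z - 1)/(z - 3)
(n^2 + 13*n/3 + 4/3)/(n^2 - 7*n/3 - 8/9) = 3*(n + 4)/(3*n - 8)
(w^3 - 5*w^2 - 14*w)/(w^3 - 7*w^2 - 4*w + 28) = w/(w - 2)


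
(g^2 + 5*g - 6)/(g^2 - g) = (g + 6)/g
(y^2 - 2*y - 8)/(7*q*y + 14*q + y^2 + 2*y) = (y - 4)/(7*q + y)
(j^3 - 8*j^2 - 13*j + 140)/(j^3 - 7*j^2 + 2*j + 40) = (j^2 - 3*j - 28)/(j^2 - 2*j - 8)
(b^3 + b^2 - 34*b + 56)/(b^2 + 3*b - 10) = (b^2 + 3*b - 28)/(b + 5)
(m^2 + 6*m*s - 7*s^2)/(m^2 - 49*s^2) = (-m + s)/(-m + 7*s)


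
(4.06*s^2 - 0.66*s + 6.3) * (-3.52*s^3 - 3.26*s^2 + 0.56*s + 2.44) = -14.2912*s^5 - 10.9124*s^4 - 17.7508*s^3 - 11.0012*s^2 + 1.9176*s + 15.372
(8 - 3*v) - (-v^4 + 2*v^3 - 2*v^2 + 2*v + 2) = v^4 - 2*v^3 + 2*v^2 - 5*v + 6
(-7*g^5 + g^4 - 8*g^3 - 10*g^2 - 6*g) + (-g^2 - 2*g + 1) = -7*g^5 + g^4 - 8*g^3 - 11*g^2 - 8*g + 1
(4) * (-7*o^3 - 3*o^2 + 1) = -28*o^3 - 12*o^2 + 4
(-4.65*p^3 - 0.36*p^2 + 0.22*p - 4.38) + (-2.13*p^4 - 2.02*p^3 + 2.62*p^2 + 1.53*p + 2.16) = -2.13*p^4 - 6.67*p^3 + 2.26*p^2 + 1.75*p - 2.22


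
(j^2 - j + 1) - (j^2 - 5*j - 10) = 4*j + 11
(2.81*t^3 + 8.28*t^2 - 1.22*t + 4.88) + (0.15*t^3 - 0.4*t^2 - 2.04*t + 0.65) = 2.96*t^3 + 7.88*t^2 - 3.26*t + 5.53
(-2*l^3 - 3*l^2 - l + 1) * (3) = -6*l^3 - 9*l^2 - 3*l + 3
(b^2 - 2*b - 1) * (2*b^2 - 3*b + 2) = 2*b^4 - 7*b^3 + 6*b^2 - b - 2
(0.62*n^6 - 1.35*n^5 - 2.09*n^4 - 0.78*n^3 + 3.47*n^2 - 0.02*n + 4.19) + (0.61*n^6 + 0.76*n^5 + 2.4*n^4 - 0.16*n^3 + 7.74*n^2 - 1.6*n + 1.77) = 1.23*n^6 - 0.59*n^5 + 0.31*n^4 - 0.94*n^3 + 11.21*n^2 - 1.62*n + 5.96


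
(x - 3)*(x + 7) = x^2 + 4*x - 21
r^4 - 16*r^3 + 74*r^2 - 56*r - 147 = (r - 7)^2*(r - 3)*(r + 1)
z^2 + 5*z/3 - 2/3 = (z - 1/3)*(z + 2)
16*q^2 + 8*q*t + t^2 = (4*q + t)^2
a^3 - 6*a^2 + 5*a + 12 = (a - 4)*(a - 3)*(a + 1)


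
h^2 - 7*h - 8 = (h - 8)*(h + 1)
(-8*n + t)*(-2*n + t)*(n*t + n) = 16*n^3*t + 16*n^3 - 10*n^2*t^2 - 10*n^2*t + n*t^3 + n*t^2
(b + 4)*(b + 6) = b^2 + 10*b + 24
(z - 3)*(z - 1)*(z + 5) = z^3 + z^2 - 17*z + 15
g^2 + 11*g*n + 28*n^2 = (g + 4*n)*(g + 7*n)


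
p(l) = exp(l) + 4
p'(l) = exp(l)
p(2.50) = 16.18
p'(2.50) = 12.18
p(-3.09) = 4.05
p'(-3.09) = 0.05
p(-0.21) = 4.81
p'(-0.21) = 0.81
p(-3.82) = 4.02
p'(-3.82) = 0.02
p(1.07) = 6.92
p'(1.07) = 2.92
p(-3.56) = 4.03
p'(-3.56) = 0.03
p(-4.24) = 4.01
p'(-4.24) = 0.01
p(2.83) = 20.95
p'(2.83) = 16.95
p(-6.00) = 4.00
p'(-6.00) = 0.00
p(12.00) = 162758.79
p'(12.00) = 162754.79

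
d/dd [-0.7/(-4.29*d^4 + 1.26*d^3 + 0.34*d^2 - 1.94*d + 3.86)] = (-12.012*d^3 + 2.646*d^2 + 0.476*d - 1.358)/(-4.29*d^4 + 1.26*d^3 + 0.34*d^2 - 1.94*d + 3.86)^2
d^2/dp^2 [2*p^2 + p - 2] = 4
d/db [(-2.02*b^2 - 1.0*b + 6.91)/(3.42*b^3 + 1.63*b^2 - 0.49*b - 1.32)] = (6.9084*b^4 + 6.84*b^3 - 68.2768*b^2 - 17.1938*b + 4.7059)/(11.6964*b^6 + 11.1492*b^5 - 0.6947*b^4 - 10.6262*b^3 - 4.0631*b^2 + 1.2936*b + 1.7424)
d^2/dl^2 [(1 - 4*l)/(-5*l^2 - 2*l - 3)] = 2*(4*(4*l - 1)*(5*l + 1)^2 - 3*(20*l + 1)*(5*l^2 + 2*l + 3))/(5*l^2 + 2*l + 3)^3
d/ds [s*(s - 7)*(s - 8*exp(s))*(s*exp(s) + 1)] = s*(s - 7)*(s + 1)*(s - 8*exp(s))*exp(s) - s*(s - 7)*(s*exp(s) + 1)*(8*exp(s) - 1) + s*(s - 8*exp(s))*(s*exp(s) + 1) + (s - 7)*(s - 8*exp(s))*(s*exp(s) + 1)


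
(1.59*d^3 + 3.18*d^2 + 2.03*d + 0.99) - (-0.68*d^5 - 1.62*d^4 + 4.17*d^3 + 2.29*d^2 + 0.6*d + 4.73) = 0.68*d^5 + 1.62*d^4 - 2.58*d^3 + 0.89*d^2 + 1.43*d - 3.74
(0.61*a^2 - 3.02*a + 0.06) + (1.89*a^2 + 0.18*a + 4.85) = 2.5*a^2 - 2.84*a + 4.91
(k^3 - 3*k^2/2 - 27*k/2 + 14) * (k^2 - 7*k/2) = k^5 - 5*k^4 - 33*k^3/4 + 245*k^2/4 - 49*k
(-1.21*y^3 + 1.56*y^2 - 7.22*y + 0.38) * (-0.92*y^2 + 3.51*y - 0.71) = 1.1132*y^5 - 5.6823*y^4 + 12.9771*y^3 - 26.7994*y^2 + 6.46*y - 0.2698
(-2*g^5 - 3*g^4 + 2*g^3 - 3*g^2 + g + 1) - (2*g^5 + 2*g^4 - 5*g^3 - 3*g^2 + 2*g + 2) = -4*g^5 - 5*g^4 + 7*g^3 - g - 1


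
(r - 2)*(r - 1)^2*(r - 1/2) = r^4 - 9*r^3/2 + 7*r^2 - 9*r/2 + 1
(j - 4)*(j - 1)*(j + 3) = j^3 - 2*j^2 - 11*j + 12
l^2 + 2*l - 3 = (l - 1)*(l + 3)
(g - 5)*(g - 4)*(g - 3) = g^3 - 12*g^2 + 47*g - 60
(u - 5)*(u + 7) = u^2 + 2*u - 35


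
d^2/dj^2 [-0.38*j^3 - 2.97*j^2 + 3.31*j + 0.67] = -2.28*j - 5.94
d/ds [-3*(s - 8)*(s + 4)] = 12 - 6*s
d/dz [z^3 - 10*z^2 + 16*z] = 3*z^2 - 20*z + 16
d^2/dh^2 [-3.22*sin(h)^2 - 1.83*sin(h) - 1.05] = 12.88*sin(h)^2 + 1.83*sin(h) - 6.44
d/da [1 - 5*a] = -5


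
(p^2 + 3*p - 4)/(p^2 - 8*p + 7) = (p + 4)/(p - 7)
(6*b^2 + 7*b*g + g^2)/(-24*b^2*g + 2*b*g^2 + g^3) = (-b - g)/(g*(4*b - g))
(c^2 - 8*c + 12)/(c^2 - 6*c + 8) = (c - 6)/(c - 4)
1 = 1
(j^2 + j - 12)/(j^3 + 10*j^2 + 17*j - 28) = (j - 3)/(j^2 + 6*j - 7)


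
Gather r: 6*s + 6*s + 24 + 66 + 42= 12*s + 132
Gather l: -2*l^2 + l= -2*l^2 + l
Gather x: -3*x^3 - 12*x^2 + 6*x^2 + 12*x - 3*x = -3*x^3 - 6*x^2 + 9*x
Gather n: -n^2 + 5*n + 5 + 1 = -n^2 + 5*n + 6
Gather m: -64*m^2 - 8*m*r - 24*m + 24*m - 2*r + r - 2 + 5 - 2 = -64*m^2 - 8*m*r - r + 1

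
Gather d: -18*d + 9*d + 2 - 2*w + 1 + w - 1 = -9*d - w + 2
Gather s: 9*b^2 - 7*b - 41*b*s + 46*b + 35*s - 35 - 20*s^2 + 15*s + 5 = 9*b^2 + 39*b - 20*s^2 + s*(50 - 41*b) - 30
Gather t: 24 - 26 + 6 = 4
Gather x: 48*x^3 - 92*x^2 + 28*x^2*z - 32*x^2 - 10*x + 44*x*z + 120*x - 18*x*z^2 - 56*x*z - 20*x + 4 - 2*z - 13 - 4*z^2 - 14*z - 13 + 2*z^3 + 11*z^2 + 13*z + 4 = 48*x^3 + x^2*(28*z - 124) + x*(-18*z^2 - 12*z + 90) + 2*z^3 + 7*z^2 - 3*z - 18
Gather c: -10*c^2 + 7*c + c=-10*c^2 + 8*c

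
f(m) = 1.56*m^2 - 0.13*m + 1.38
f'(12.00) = 37.31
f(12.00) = 224.46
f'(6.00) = 18.59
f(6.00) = 56.76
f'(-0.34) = -1.19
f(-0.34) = 1.60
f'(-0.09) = -0.41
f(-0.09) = 1.40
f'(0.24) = 0.62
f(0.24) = 1.44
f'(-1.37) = -4.40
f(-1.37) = 4.49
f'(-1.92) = -6.12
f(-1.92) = 7.38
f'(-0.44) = -1.50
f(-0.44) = 1.74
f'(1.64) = 4.99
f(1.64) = 5.36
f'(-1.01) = -3.28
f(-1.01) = 3.10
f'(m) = 3.12*m - 0.13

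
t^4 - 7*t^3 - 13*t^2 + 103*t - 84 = (t - 7)*(t - 3)*(t - 1)*(t + 4)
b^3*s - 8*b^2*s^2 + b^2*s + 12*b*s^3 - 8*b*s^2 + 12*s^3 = (b - 6*s)*(b - 2*s)*(b*s + s)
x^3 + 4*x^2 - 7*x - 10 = (x - 2)*(x + 1)*(x + 5)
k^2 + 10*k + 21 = (k + 3)*(k + 7)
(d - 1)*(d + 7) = d^2 + 6*d - 7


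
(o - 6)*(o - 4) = o^2 - 10*o + 24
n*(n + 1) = n^2 + n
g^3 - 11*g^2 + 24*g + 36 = (g - 6)^2*(g + 1)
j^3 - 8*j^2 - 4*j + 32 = (j - 8)*(j - 2)*(j + 2)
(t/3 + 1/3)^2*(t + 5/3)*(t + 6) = t^4/9 + 29*t^3/27 + 79*t^2/27 + 83*t/27 + 10/9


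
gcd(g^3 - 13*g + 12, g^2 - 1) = g - 1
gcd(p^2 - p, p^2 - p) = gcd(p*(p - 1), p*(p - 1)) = p^2 - p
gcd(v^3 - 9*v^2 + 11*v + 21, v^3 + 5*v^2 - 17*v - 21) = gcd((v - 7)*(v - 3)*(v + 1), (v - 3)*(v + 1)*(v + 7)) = v^2 - 2*v - 3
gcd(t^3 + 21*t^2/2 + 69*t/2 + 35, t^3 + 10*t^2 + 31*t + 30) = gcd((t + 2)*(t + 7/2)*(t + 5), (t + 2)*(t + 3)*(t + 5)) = t^2 + 7*t + 10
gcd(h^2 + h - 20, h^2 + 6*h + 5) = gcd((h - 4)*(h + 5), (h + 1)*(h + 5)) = h + 5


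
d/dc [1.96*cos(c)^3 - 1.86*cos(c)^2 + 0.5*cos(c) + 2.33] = (-5.88*cos(c)^2 + 3.72*cos(c) - 0.5)*sin(c)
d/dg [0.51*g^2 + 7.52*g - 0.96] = 1.02*g + 7.52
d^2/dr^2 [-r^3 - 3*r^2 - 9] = -6*r - 6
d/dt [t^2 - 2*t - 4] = 2*t - 2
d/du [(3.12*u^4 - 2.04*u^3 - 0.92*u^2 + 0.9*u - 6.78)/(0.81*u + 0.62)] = (7.5816*u^4 + 4.4328*u^3 - 4.5396*u^2 - 1.1408*u + 6.0498)/(0.6561*u^2 + 1.0044*u + 0.3844)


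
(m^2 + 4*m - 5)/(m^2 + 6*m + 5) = (m - 1)/(m + 1)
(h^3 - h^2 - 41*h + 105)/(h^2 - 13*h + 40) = (h^2 + 4*h - 21)/(h - 8)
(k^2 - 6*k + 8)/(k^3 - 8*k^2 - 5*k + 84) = (k - 2)/(k^2 - 4*k - 21)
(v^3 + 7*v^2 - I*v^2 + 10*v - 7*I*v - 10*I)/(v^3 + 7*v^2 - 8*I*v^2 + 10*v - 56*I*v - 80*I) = (v - I)/(v - 8*I)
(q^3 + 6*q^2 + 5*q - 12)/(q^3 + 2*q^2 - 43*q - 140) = (q^2 + 2*q - 3)/(q^2 - 2*q - 35)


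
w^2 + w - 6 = (w - 2)*(w + 3)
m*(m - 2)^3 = m^4 - 6*m^3 + 12*m^2 - 8*m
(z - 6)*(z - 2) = z^2 - 8*z + 12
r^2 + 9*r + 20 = (r + 4)*(r + 5)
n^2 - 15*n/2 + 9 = (n - 6)*(n - 3/2)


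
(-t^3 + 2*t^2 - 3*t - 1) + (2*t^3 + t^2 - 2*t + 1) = t^3 + 3*t^2 - 5*t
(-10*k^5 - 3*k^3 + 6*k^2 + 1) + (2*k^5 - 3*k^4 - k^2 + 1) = -8*k^5 - 3*k^4 - 3*k^3 + 5*k^2 + 2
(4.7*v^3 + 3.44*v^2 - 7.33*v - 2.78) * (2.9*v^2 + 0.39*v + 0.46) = 13.63*v^5 + 11.809*v^4 - 17.7534*v^3 - 9.3383*v^2 - 4.456*v - 1.2788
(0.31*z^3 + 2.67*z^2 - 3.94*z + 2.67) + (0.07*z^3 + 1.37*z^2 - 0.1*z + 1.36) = 0.38*z^3 + 4.04*z^2 - 4.04*z + 4.03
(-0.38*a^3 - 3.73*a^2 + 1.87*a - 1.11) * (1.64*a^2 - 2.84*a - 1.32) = -0.6232*a^5 - 5.038*a^4 + 14.1616*a^3 - 2.2076*a^2 + 0.684*a + 1.4652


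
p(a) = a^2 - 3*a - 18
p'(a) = 2*a - 3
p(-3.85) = 8.37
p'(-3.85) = -10.70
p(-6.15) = 38.27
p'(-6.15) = -15.30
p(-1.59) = -10.70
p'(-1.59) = -6.18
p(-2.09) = -7.36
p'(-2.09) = -7.18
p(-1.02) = -13.90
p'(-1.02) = -5.04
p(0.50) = -19.25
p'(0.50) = -2.00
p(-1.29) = -12.47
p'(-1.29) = -5.58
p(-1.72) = -9.88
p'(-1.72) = -6.44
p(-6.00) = 36.00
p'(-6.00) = -15.00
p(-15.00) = 252.00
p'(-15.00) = -33.00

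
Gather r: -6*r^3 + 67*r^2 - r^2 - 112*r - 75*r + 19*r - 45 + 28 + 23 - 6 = -6*r^3 + 66*r^2 - 168*r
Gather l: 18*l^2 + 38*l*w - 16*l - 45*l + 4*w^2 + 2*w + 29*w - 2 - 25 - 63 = 18*l^2 + l*(38*w - 61) + 4*w^2 + 31*w - 90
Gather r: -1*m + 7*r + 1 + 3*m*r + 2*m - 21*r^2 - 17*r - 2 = m - 21*r^2 + r*(3*m - 10) - 1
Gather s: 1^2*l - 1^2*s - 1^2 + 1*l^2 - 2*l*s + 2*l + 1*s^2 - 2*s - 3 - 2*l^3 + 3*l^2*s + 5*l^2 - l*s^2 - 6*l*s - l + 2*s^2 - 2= -2*l^3 + 6*l^2 + 2*l + s^2*(3 - l) + s*(3*l^2 - 8*l - 3) - 6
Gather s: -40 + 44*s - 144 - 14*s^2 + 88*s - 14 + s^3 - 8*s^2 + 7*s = s^3 - 22*s^2 + 139*s - 198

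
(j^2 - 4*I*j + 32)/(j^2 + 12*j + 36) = (j^2 - 4*I*j + 32)/(j^2 + 12*j + 36)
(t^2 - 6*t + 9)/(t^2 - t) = (t^2 - 6*t + 9)/(t*(t - 1))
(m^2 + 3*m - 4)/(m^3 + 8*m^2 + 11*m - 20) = 1/(m + 5)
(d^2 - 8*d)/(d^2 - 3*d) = (d - 8)/(d - 3)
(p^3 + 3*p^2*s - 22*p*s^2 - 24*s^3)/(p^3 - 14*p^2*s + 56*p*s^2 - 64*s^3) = (p^2 + 7*p*s + 6*s^2)/(p^2 - 10*p*s + 16*s^2)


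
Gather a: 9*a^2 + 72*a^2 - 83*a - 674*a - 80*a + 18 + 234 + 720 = 81*a^2 - 837*a + 972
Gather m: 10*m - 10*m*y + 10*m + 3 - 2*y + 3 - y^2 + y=m*(20 - 10*y) - y^2 - y + 6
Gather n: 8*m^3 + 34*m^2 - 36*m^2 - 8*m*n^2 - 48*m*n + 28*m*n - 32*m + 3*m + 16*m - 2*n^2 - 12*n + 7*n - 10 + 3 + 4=8*m^3 - 2*m^2 - 13*m + n^2*(-8*m - 2) + n*(-20*m - 5) - 3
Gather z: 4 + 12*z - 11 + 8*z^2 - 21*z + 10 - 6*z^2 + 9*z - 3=2*z^2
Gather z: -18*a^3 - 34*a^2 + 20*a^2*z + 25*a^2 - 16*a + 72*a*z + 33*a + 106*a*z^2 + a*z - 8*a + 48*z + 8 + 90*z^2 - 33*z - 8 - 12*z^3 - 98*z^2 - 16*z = -18*a^3 - 9*a^2 + 9*a - 12*z^3 + z^2*(106*a - 8) + z*(20*a^2 + 73*a - 1)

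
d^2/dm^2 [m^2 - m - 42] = 2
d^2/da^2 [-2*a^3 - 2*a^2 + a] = -12*a - 4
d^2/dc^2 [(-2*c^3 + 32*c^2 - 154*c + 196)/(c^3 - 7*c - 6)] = 16*(4*c^6 - 63*c^5 + 222*c^4 + 21*c^3 - 1239*c^2 + 414*c + 2153)/(c^9 - 21*c^7 - 18*c^6 + 147*c^5 + 252*c^4 - 235*c^3 - 882*c^2 - 756*c - 216)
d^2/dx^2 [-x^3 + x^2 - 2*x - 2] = 2 - 6*x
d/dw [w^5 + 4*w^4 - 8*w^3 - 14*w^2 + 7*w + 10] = 5*w^4 + 16*w^3 - 24*w^2 - 28*w + 7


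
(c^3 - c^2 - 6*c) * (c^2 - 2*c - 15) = c^5 - 3*c^4 - 19*c^3 + 27*c^2 + 90*c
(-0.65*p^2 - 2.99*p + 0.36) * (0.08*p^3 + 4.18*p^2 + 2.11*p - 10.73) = -0.052*p^5 - 2.9562*p^4 - 13.8409*p^3 + 2.1704*p^2 + 32.8423*p - 3.8628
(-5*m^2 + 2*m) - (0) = -5*m^2 + 2*m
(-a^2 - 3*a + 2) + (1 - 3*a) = -a^2 - 6*a + 3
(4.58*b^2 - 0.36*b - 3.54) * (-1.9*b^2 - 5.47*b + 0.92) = -8.702*b^4 - 24.3686*b^3 + 12.9088*b^2 + 19.0326*b - 3.2568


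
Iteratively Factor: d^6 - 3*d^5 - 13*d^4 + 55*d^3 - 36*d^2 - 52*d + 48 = (d - 3)*(d^5 - 13*d^3 + 16*d^2 + 12*d - 16) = (d - 3)*(d + 4)*(d^4 - 4*d^3 + 3*d^2 + 4*d - 4) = (d - 3)*(d - 1)*(d + 4)*(d^3 - 3*d^2 + 4) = (d - 3)*(d - 1)*(d + 1)*(d + 4)*(d^2 - 4*d + 4) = (d - 3)*(d - 2)*(d - 1)*(d + 1)*(d + 4)*(d - 2)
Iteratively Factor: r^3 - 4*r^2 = (r)*(r^2 - 4*r) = r^2*(r - 4)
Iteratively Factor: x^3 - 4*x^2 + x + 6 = (x + 1)*(x^2 - 5*x + 6) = (x - 3)*(x + 1)*(x - 2)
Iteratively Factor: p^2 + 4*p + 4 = (p + 2)*(p + 2)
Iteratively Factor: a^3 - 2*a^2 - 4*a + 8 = (a + 2)*(a^2 - 4*a + 4) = (a - 2)*(a + 2)*(a - 2)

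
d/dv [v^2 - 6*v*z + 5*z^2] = 2*v - 6*z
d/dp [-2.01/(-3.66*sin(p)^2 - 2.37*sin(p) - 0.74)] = -(14.7132*sin(p) + 4.7637)*cos(p)/(3.66*sin(p)^2 + 2.37*sin(p) + 0.74)^2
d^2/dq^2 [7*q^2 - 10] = 14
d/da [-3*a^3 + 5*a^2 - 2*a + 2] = -9*a^2 + 10*a - 2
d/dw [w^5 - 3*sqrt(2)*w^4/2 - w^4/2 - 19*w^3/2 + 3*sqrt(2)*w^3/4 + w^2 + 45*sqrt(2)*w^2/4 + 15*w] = 5*w^4 - 6*sqrt(2)*w^3 - 2*w^3 - 57*w^2/2 + 9*sqrt(2)*w^2/4 + 2*w + 45*sqrt(2)*w/2 + 15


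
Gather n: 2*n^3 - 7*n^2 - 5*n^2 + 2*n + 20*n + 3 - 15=2*n^3 - 12*n^2 + 22*n - 12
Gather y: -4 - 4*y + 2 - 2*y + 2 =-6*y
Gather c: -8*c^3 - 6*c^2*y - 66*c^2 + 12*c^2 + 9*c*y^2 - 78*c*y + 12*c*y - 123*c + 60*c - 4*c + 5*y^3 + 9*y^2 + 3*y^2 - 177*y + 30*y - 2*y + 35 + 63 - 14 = -8*c^3 + c^2*(-6*y - 54) + c*(9*y^2 - 66*y - 67) + 5*y^3 + 12*y^2 - 149*y + 84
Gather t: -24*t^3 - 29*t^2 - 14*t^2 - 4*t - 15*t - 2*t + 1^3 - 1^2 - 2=-24*t^3 - 43*t^2 - 21*t - 2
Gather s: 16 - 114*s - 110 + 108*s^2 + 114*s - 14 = 108*s^2 - 108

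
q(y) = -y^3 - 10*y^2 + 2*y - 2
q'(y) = -3*y^2 - 20*y + 2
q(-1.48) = -23.62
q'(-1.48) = 25.03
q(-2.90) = -67.51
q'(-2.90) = 34.77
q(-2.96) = -69.60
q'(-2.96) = 34.92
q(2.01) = -46.50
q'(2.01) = -50.32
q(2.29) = -61.87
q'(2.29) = -59.53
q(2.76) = -93.68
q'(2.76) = -76.05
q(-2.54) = -55.21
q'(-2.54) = 33.45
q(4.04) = -223.08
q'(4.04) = -127.76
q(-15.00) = 1093.00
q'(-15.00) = -373.00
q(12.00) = -3146.00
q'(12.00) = -670.00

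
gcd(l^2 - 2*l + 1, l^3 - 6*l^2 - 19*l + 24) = l - 1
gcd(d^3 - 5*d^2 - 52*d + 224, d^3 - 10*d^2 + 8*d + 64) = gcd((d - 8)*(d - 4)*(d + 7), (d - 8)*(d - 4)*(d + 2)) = d^2 - 12*d + 32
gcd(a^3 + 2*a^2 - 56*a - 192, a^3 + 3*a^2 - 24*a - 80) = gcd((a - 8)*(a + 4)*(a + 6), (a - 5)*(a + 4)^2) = a + 4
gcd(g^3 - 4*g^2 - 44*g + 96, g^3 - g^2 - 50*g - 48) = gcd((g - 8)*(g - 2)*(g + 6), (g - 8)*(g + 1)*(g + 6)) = g^2 - 2*g - 48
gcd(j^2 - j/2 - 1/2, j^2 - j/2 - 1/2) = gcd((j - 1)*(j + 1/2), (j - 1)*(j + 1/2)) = j^2 - j/2 - 1/2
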